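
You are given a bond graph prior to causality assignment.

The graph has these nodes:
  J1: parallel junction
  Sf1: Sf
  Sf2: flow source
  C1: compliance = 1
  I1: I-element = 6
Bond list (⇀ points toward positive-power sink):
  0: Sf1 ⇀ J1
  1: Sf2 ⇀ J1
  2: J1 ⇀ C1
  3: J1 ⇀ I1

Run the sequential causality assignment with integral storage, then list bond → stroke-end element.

b0 |Sf1
b1 |Sf2
b2 |J1
b3 |I1

b0 →Sf1  (source Sf1 imposes f)
b1 →Sf2  (Sf2: flow source, stroke at near end)
b2 →J1  (C1: C, integral causality)
b3 →I1  (0-jn J1 has e-setter on 2)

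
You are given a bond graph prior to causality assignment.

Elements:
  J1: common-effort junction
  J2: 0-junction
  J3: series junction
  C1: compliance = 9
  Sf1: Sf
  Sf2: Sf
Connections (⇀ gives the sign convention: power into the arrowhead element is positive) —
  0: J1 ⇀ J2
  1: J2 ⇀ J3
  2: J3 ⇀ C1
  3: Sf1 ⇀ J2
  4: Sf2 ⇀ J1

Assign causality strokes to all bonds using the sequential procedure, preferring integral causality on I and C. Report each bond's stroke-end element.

bond 3 →Sf1  (Sf1 (Sf) sets flow on bond)
bond 4 →Sf2  (Sf2 (Sf) sets flow on bond)
bond 0 →J1  (only one effort-in slot at J1)
bond 1 →J2  (closing 0-jn rule on J2)
bond 2 →J3  (1-jn J3 has f-setter on 1)

bond 0 stroke at J1
bond 1 stroke at J2
bond 2 stroke at J3
bond 3 stroke at Sf1
bond 4 stroke at Sf2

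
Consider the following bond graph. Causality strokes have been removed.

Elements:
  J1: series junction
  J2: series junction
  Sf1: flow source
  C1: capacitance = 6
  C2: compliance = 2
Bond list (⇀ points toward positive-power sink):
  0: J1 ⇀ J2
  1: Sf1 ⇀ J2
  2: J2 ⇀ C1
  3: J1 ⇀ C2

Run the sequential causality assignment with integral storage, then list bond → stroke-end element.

#0 →J2
#1 →Sf1
#2 →J2
#3 →J1

b1 →Sf1  (Sf1: flow source, stroke at near end)
b0 →J2  (common-f at J2 fixed by 1)
b2 →J2  (J2 flow already set via bond 1)
b3 →J1  (1-jn J1 has f-setter on 0)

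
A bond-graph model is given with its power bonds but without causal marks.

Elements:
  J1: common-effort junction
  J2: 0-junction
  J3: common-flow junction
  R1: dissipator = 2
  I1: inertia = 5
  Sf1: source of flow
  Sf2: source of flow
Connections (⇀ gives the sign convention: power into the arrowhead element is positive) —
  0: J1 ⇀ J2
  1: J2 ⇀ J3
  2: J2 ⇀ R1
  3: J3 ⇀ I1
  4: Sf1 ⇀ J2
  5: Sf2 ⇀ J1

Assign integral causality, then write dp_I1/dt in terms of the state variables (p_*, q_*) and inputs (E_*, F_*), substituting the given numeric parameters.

dp_I1/dt = 2*F_Sf1 + 2*F_Sf2 - 2*p_I1/5

#4 stroke at Sf1  (Sf1: flow source, stroke at near end)
#5 stroke at Sf2  (Sf2 (Sf) sets flow on bond)
#0 stroke at J1  (J1 needs exactly one e-in)
#3 stroke at I1  (I1 outputs flow p/I1)
#1 stroke at J3  (common-f at J3 fixed by 3)
#2 stroke at J2  (closing 0-jn rule on J2)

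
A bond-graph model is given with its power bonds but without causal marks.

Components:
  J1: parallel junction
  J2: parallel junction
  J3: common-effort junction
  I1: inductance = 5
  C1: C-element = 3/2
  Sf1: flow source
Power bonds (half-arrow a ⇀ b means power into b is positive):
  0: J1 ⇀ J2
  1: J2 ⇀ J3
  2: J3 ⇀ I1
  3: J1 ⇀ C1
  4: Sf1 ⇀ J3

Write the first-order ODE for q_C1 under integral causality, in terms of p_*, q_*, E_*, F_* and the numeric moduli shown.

β4 →Sf1  (Sf1: flow source, stroke at near end)
β2 →I1  (I1 outputs flow p/I1)
β1 →J3  (closing 0-jn rule on J3)
β0 →J2  (only one effort-in slot at J2)
β3 →J1  (only one effort-in slot at J1)

dq_C1/dt = F_Sf1 - p_I1/5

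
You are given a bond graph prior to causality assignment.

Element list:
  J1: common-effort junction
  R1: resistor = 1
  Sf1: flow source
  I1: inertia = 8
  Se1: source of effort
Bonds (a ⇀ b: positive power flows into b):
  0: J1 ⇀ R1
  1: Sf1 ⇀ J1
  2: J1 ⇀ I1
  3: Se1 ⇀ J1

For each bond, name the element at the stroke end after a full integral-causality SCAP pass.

β1 |Sf1  (Sf1 fixes flow; stroke at Sf1)
β3 |J1  (Se1 (Se) sets effort on bond)
β0 |R1  (0-jn J1 has e-setter on 3)
β2 |I1  (common-e at J1 fixed by 3)

bond 0 stroke→R1
bond 1 stroke→Sf1
bond 2 stroke→I1
bond 3 stroke→J1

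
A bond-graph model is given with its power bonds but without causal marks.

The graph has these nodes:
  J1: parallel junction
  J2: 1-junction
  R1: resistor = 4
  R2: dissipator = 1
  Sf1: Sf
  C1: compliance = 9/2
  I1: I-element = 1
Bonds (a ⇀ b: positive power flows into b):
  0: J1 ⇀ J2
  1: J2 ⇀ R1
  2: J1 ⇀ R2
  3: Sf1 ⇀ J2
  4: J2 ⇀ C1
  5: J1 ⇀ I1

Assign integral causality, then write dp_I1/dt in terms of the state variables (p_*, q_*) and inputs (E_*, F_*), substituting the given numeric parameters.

b3 stroke at Sf1  (Sf1 fixes flow; stroke at Sf1)
b0 stroke at J2  (J2 flow already set via bond 3)
b1 stroke at J2  (common-f at J2 fixed by 3)
b4 stroke at J2  (J2: bond 3 brought flow, rest push out)
b5 stroke at I1  (I1 outputs flow p/I1)
b2 stroke at J1  (J1: last free bond brings effort in)

dp_I1/dt = -F_Sf1 - p_I1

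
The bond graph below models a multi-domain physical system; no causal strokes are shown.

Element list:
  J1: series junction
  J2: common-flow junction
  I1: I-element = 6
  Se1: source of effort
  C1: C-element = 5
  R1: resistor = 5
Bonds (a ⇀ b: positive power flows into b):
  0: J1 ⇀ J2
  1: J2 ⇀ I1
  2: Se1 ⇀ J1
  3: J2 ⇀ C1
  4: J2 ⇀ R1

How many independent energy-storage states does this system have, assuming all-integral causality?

2  (C1, I1 all integral)

#2 stroke→J1  (Se1 fixes effort; stroke away)
#0 stroke→J2  (closing 1-jn rule on J1)
#1 stroke→I1  (I1 integral (f out))
#3 stroke→J2  (J2 flow already set via bond 1)
#4 stroke→J2  (J2: bond 1 brought flow, rest push out)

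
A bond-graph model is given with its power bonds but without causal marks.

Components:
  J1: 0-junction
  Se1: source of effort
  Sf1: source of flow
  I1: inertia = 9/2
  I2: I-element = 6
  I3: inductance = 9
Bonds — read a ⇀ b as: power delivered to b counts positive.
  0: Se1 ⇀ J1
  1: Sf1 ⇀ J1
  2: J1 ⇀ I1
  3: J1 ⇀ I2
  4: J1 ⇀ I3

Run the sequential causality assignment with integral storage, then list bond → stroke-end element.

bond 0 →J1  (Se1: effort source, stroke at far end)
bond 1 →Sf1  (Sf1 (Sf) sets flow on bond)
bond 2 →I1  (J1: bond 0 brought effort, rest push out)
bond 3 →I2  (J1: bond 0 brought effort, rest push out)
bond 4 →I3  (J1 effort already set via bond 0)

b0 stroke→J1
b1 stroke→Sf1
b2 stroke→I1
b3 stroke→I2
b4 stroke→I3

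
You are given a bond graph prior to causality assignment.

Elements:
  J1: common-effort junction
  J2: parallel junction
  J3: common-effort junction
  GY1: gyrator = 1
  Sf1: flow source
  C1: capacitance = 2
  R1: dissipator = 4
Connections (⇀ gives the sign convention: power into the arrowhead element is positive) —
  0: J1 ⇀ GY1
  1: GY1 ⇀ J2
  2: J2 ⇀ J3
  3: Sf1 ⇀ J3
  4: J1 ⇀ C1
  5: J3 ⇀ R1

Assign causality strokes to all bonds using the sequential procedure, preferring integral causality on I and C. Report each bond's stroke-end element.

b0 stroke at GY1
b1 stroke at GY1
b2 stroke at J2
b3 stroke at Sf1
b4 stroke at J1
b5 stroke at J3

β3 |Sf1  (source Sf1 imposes f)
β4 |J1  (C1: C, integral causality)
β0 |GY1  (common-e at J1 fixed by 4)
β1 |GY1  (GY GY1: same side as bond 0)
β2 |J2  (J2: last free bond brings effort in)
β5 |J3  (J3 needs exactly one e-in)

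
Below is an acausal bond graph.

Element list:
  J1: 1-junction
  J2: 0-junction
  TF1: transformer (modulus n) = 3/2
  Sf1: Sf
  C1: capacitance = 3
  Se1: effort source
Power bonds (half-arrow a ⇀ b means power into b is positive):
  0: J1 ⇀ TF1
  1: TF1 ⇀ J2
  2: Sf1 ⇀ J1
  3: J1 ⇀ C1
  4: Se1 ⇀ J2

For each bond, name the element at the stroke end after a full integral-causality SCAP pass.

β0 →J1
β1 →TF1
β2 →Sf1
β3 →J1
β4 →J2

β2 stroke→Sf1  (Sf1: flow source, stroke at near end)
β4 stroke→J2  (Se1 (Se) sets effort on bond)
β0 stroke→J1  (J1: bond 2 brought flow, rest push out)
β3 stroke→J1  (J1: bond 2 brought flow, rest push out)
β1 stroke→TF1  (common-e at J2 fixed by 4)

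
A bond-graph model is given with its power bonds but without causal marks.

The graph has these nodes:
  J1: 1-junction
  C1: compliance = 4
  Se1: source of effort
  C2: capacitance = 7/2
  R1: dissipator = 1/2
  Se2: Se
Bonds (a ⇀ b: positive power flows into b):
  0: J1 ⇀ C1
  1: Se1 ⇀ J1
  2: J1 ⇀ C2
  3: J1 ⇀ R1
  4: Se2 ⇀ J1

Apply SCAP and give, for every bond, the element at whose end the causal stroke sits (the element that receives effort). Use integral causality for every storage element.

bond 1 →J1  (Se1 fixes effort; stroke away)
bond 4 →J1  (Se2: effort source, stroke at far end)
bond 0 →J1  (prefer integral on C1)
bond 2 →J1  (prefer integral on C2)
bond 3 →R1  (J1 needs exactly one f-in)

bond 0 |J1
bond 1 |J1
bond 2 |J1
bond 3 |R1
bond 4 |J1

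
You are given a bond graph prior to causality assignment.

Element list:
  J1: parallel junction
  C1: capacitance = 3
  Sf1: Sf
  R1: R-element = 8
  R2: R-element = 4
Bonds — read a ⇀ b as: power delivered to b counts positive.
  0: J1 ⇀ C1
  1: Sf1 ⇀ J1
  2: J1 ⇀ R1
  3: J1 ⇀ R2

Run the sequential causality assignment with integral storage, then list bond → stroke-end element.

bond 1 stroke→Sf1  (Sf1: flow source, stroke at near end)
bond 0 stroke→J1  (C1: C, integral causality)
bond 2 stroke→R1  (common-e at J1 fixed by 0)
bond 3 stroke→R2  (common-e at J1 fixed by 0)

b0 |J1
b1 |Sf1
b2 |R1
b3 |R2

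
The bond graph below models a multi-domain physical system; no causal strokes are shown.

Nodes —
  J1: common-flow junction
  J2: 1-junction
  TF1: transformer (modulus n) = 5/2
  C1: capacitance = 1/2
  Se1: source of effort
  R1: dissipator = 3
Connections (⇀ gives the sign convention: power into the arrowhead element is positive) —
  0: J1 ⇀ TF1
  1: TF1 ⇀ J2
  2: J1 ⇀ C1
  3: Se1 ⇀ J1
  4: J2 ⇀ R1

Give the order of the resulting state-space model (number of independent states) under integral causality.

β3 |J1  (source Se1 imposes e)
β2 |J1  (C1 integral (e out))
β0 |TF1  (only one flow-in slot at J1)
β1 |J2  (TF TF1: opposite of bond 0)
β4 |R1  (J2 needs exactly one f-in)

1  (C1 all integral)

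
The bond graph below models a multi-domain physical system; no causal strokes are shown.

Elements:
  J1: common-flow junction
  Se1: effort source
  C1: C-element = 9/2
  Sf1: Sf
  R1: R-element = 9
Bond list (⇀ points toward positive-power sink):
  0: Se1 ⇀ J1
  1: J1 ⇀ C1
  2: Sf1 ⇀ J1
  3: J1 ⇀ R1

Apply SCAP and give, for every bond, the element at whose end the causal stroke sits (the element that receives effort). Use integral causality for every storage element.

#0 |J1  (Se1 fixes effort; stroke away)
#2 |Sf1  (Sf1 fixes flow; stroke at Sf1)
#1 |J1  (1-jn J1 has f-setter on 2)
#3 |J1  (J1: bond 2 brought flow, rest push out)

b0 stroke→J1
b1 stroke→J1
b2 stroke→Sf1
b3 stroke→J1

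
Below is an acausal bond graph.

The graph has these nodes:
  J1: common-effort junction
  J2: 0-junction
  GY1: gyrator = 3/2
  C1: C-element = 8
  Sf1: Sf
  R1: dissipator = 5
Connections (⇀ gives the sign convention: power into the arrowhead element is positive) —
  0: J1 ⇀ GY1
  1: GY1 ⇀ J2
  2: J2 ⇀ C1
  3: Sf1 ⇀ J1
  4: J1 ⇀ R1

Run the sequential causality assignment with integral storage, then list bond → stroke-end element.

bond 0 |GY1
bond 1 |GY1
bond 2 |J2
bond 3 |Sf1
bond 4 |J1

bond 3 |Sf1  (Sf1 (Sf) sets flow on bond)
bond 2 |J2  (prefer integral on C1)
bond 1 |GY1  (0-jn J2 has e-setter on 2)
bond 0 |GY1  (GY1 both-in/both-out from 1)
bond 4 |J1  (closing 0-jn rule on J1)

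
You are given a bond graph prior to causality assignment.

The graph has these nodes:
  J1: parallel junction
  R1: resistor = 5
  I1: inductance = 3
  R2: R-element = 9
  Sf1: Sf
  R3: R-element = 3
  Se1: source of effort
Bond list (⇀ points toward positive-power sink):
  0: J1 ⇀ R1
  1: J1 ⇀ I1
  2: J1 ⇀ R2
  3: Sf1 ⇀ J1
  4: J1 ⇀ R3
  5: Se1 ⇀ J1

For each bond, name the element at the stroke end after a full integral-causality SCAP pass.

#3 →Sf1  (Sf1 fixes flow; stroke at Sf1)
#5 →J1  (Se1: effort source, stroke at far end)
#0 →R1  (common-e at J1 fixed by 5)
#1 →I1  (common-e at J1 fixed by 5)
#2 →R2  (J1: bond 5 brought effort, rest push out)
#4 →R3  (J1 effort already set via bond 5)

β0 →R1
β1 →I1
β2 →R2
β3 →Sf1
β4 →R3
β5 →J1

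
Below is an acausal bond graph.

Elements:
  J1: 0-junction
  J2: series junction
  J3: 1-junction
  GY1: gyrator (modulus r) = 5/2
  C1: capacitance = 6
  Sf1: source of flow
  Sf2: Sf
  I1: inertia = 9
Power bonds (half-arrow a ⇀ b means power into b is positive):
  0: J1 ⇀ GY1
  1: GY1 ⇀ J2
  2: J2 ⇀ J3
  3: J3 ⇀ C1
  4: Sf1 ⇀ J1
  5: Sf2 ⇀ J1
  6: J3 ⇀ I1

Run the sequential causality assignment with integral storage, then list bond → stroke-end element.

#0 |J1
#1 |J2
#2 |J3
#3 |J3
#4 |Sf1
#5 |Sf2
#6 |I1

b4 stroke→Sf1  (Sf1 fixes flow; stroke at Sf1)
b5 stroke→Sf2  (Sf2 fixes flow; stroke at Sf2)
b0 stroke→J1  (only one effort-in slot at J1)
b1 stroke→J2  (GY1 both-in/both-out from 0)
b2 stroke→J3  (J2: last free bond brings flow in)
b3 stroke→J3  (C1 outputs effort q/C1)
b6 stroke→I1  (only one flow-in slot at J3)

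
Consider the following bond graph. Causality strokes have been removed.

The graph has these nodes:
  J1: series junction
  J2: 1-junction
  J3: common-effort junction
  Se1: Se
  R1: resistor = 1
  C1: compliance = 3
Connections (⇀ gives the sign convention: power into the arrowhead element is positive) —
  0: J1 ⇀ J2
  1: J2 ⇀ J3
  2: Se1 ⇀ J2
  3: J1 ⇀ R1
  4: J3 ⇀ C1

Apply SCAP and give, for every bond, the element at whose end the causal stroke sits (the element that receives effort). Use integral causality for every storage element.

#0 stroke at J1
#1 stroke at J2
#2 stroke at J2
#3 stroke at R1
#4 stroke at J3

bond 2 stroke at J2  (Se1 fixes effort; stroke away)
bond 4 stroke at J3  (C1 integral (e out))
bond 1 stroke at J2  (0-jn J3 has e-setter on 4)
bond 0 stroke at J1  (only one flow-in slot at J2)
bond 3 stroke at R1  (J1: last free bond brings flow in)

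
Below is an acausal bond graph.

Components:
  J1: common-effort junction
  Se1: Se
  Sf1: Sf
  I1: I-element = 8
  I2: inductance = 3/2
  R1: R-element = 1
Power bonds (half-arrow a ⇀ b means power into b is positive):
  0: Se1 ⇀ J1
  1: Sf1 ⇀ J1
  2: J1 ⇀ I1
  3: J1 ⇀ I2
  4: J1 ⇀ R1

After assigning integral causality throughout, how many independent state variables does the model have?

2  (I1, I2 all integral)

β0 stroke at J1  (Se1 fixes effort; stroke away)
β1 stroke at Sf1  (Sf1 (Sf) sets flow on bond)
β2 stroke at I1  (J1: bond 0 brought effort, rest push out)
β3 stroke at I2  (J1: bond 0 brought effort, rest push out)
β4 stroke at R1  (0-jn J1 has e-setter on 0)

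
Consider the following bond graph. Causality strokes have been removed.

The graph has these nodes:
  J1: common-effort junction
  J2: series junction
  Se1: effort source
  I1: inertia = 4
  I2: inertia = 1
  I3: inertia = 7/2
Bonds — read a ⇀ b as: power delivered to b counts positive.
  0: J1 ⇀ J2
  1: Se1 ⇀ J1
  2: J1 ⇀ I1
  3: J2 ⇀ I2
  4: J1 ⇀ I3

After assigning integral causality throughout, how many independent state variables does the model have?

b1 stroke at J1  (source Se1 imposes e)
b0 stroke at J2  (J1 effort already set via bond 1)
b2 stroke at I1  (J1: bond 1 brought effort, rest push out)
b4 stroke at I3  (0-jn J1 has e-setter on 1)
b3 stroke at I2  (only one flow-in slot at J2)

3  (I1, I2, I3 all integral)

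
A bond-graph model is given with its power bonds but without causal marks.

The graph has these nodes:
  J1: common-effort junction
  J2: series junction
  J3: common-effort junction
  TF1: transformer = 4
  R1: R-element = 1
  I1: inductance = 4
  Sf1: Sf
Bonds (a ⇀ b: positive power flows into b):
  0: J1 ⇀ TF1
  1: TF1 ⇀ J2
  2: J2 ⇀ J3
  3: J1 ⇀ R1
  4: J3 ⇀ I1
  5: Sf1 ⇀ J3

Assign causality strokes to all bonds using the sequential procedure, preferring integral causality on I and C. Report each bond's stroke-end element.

b5 stroke at Sf1  (source Sf1 imposes f)
b4 stroke at I1  (I1 integral (f out))
b2 stroke at J3  (closing 0-jn rule on J3)
b1 stroke at J2  (J2 flow already set via bond 2)
b0 stroke at TF1  (TF TF1: opposite of bond 1)
b3 stroke at J1  (only one effort-in slot at J1)

β0 stroke at TF1
β1 stroke at J2
β2 stroke at J3
β3 stroke at J1
β4 stroke at I1
β5 stroke at Sf1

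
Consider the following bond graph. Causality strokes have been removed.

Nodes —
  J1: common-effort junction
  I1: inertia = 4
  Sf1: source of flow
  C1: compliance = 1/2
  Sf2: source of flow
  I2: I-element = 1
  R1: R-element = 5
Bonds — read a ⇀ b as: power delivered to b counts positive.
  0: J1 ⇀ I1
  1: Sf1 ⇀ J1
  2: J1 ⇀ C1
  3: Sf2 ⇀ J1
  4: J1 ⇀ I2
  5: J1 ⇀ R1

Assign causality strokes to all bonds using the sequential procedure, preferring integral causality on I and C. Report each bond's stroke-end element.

#0 stroke→I1
#1 stroke→Sf1
#2 stroke→J1
#3 stroke→Sf2
#4 stroke→I2
#5 stroke→R1

b1 |Sf1  (Sf1 (Sf) sets flow on bond)
b3 |Sf2  (Sf2 fixes flow; stroke at Sf2)
b0 |I1  (I1 integral (f out))
b2 |J1  (prefer integral on C1)
b4 |I2  (J1 effort already set via bond 2)
b5 |R1  (common-e at J1 fixed by 2)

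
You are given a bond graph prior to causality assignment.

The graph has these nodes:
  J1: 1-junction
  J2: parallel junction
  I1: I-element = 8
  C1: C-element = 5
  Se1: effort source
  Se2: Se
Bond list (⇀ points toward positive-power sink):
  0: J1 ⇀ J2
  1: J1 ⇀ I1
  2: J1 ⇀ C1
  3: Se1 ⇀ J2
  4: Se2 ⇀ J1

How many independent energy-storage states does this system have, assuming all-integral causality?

b3 stroke at J2  (Se1 (Se) sets effort on bond)
b4 stroke at J1  (Se2 (Se) sets effort on bond)
b0 stroke at J1  (J2 effort already set via bond 3)
b1 stroke at I1  (I1 outputs flow p/I1)
b2 stroke at J1  (common-f at J1 fixed by 1)

2  (C1, I1 all integral)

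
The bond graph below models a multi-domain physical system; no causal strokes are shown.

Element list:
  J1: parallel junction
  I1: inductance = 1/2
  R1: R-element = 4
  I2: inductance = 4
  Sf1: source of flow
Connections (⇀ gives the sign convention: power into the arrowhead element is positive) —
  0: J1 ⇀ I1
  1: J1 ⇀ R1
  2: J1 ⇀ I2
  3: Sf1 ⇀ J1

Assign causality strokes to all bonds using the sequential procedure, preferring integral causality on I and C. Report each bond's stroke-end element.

β3 →Sf1  (Sf1 fixes flow; stroke at Sf1)
β0 →I1  (I1 outputs flow p/I1)
β2 →I2  (prefer integral on I2)
β1 →J1  (J1: last free bond brings effort in)

b0 stroke at I1
b1 stroke at J1
b2 stroke at I2
b3 stroke at Sf1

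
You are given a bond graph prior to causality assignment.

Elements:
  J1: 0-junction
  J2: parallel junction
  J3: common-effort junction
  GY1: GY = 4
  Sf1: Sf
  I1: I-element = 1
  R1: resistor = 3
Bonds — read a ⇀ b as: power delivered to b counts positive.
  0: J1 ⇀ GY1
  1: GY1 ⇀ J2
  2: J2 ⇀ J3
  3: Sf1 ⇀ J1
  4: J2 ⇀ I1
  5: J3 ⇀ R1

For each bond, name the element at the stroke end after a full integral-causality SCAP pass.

#3 stroke at Sf1  (Sf1 (Sf) sets flow on bond)
#0 stroke at J1  (only one effort-in slot at J1)
#1 stroke at J2  (through GY1, causality inverts; strokes same side of GY1)
#2 stroke at J3  (common-e at J2 fixed by 1)
#4 stroke at I1  (J2 effort already set via bond 1)
#5 stroke at R1  (J3: bond 2 brought effort, rest push out)

β0 |J1
β1 |J2
β2 |J3
β3 |Sf1
β4 |I1
β5 |R1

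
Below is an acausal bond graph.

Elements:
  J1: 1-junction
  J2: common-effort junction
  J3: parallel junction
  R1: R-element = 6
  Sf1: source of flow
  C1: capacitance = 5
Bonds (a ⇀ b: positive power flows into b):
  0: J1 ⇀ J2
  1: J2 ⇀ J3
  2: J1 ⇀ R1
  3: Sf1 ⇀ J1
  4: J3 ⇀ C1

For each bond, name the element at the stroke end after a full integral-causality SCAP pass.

b3 |Sf1  (Sf1 (Sf) sets flow on bond)
b0 |J1  (common-f at J1 fixed by 3)
b2 |J1  (1-jn J1 has f-setter on 3)
b1 |J2  (J2: last free bond brings effort in)
b4 |J3  (only one effort-in slot at J3)

bond 0 →J1
bond 1 →J2
bond 2 →J1
bond 3 →Sf1
bond 4 →J3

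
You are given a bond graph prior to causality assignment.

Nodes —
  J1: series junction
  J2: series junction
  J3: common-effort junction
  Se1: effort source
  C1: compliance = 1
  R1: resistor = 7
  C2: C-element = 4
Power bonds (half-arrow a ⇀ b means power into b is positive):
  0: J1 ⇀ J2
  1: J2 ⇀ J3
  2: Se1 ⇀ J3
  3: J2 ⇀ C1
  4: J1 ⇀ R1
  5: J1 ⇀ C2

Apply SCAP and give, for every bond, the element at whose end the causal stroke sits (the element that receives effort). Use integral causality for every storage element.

bond 0 stroke→J1
bond 1 stroke→J2
bond 2 stroke→J3
bond 3 stroke→J2
bond 4 stroke→R1
bond 5 stroke→J1

#2 stroke at J3  (Se1 fixes effort; stroke away)
#1 stroke at J2  (0-jn J3 has e-setter on 2)
#3 stroke at J2  (prefer integral on C1)
#0 stroke at J1  (J2: last free bond brings flow in)
#5 stroke at J1  (prefer integral on C2)
#4 stroke at R1  (closing 1-jn rule on J1)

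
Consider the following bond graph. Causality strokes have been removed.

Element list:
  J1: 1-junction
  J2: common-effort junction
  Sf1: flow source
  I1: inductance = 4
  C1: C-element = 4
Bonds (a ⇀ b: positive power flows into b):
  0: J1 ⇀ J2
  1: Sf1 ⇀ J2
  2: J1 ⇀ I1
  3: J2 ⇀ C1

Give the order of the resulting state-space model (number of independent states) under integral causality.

2  (C1, I1 all integral)

β1 →Sf1  (Sf1 fixes flow; stroke at Sf1)
β2 →I1  (prefer integral on I1)
β0 →J1  (1-jn J1 has f-setter on 2)
β3 →J2  (only one effort-in slot at J2)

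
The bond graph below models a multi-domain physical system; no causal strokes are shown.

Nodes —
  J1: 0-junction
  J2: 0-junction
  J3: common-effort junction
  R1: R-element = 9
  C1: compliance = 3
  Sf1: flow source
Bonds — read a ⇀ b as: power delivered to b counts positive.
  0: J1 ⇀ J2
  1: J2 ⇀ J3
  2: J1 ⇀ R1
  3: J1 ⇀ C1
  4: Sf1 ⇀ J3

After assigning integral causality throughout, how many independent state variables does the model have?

bond 4 |Sf1  (Sf1: flow source, stroke at near end)
bond 1 |J3  (J3: last free bond brings effort in)
bond 0 |J2  (J2 needs exactly one e-in)
bond 3 |J1  (prefer integral on C1)
bond 2 |R1  (J1: bond 3 brought effort, rest push out)

1  (C1 all integral)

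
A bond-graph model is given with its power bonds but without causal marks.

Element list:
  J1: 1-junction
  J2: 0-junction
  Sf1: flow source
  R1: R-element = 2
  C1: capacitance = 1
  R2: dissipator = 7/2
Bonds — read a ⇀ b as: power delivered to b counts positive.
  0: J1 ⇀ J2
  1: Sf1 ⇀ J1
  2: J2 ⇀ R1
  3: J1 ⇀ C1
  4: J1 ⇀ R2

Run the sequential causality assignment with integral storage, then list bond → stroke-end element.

bond 0 →J1
bond 1 →Sf1
bond 2 →J2
bond 3 →J1
bond 4 →J1

b1 →Sf1  (Sf1 fixes flow; stroke at Sf1)
b0 →J1  (J1 flow already set via bond 1)
b3 →J1  (J1 flow already set via bond 1)
b4 →J1  (common-f at J1 fixed by 1)
b2 →J2  (J2: last free bond brings effort in)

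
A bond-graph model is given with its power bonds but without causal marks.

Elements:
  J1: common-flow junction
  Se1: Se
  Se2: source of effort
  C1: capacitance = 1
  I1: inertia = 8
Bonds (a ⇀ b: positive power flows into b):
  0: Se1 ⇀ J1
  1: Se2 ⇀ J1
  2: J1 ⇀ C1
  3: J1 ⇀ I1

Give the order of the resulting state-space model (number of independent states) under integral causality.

#0 stroke at J1  (Se1 (Se) sets effort on bond)
#1 stroke at J1  (Se2 fixes effort; stroke away)
#2 stroke at J1  (C1 outputs effort q/C1)
#3 stroke at I1  (only one flow-in slot at J1)

2  (C1, I1 all integral)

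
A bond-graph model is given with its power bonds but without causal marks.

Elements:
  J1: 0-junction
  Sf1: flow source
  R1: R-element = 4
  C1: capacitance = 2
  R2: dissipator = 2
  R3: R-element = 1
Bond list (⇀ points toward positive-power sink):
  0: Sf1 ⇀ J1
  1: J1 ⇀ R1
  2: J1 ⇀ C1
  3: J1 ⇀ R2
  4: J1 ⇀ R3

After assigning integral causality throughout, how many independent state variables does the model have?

1  (C1 all integral)

b0 |Sf1  (Sf1: flow source, stroke at near end)
b2 |J1  (C1 outputs effort q/C1)
b1 |R1  (J1: bond 2 brought effort, rest push out)
b3 |R2  (J1: bond 2 brought effort, rest push out)
b4 |R3  (common-e at J1 fixed by 2)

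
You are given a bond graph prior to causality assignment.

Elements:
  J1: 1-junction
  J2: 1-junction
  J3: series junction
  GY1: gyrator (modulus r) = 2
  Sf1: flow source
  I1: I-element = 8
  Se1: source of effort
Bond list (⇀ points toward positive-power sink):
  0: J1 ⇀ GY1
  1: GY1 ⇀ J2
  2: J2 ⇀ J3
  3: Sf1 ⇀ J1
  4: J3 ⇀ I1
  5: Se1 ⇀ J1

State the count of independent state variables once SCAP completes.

bond 3 →Sf1  (source Sf1 imposes f)
bond 5 →J1  (Se1: effort source, stroke at far end)
bond 0 →J1  (J1: bond 3 brought flow, rest push out)
bond 1 →J2  (GY GY1: same side as bond 0)
bond 2 →J3  (closing 1-jn rule on J2)
bond 4 →I1  (J3 needs exactly one f-in)

1  (I1 all integral)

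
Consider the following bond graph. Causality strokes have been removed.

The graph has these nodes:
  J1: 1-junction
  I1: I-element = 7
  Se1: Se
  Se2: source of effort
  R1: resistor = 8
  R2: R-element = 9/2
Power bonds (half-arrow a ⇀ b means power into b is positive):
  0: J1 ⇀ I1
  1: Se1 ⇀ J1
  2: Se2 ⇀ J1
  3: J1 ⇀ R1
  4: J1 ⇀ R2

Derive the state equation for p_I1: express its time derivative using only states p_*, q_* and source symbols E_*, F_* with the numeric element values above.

β1 stroke at J1  (Se1 fixes effort; stroke away)
β2 stroke at J1  (source Se2 imposes e)
β0 stroke at I1  (I1 outputs flow p/I1)
β3 stroke at J1  (common-f at J1 fixed by 0)
β4 stroke at J1  (1-jn J1 has f-setter on 0)

dp_I1/dt = E_Se1 + E_Se2 - 25*p_I1/14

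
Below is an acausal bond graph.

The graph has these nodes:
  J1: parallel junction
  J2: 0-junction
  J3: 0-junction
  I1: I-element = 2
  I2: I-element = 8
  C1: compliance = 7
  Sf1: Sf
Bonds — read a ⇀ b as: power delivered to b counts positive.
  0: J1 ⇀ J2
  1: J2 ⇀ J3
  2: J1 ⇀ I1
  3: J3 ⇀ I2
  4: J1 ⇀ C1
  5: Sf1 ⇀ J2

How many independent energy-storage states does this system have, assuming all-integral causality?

3  (C1, I1, I2 all integral)

b5 stroke at Sf1  (Sf1 fixes flow; stroke at Sf1)
b2 stroke at I1  (I1: I, integral causality)
b3 stroke at I2  (prefer integral on I2)
b1 stroke at J3  (J3 needs exactly one e-in)
b0 stroke at J2  (J2: last free bond brings effort in)
b4 stroke at J1  (only one effort-in slot at J1)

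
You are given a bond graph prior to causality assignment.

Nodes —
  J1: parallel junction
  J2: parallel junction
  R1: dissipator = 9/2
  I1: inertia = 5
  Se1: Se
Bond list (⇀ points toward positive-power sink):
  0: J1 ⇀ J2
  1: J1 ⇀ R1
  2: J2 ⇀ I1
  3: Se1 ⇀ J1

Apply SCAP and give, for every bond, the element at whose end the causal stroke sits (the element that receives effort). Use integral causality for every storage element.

bond 0 stroke→J2
bond 1 stroke→R1
bond 2 stroke→I1
bond 3 stroke→J1

β3 stroke at J1  (Se1 fixes effort; stroke away)
β0 stroke at J2  (common-e at J1 fixed by 3)
β1 stroke at R1  (J1: bond 3 brought effort, rest push out)
β2 stroke at I1  (0-jn J2 has e-setter on 0)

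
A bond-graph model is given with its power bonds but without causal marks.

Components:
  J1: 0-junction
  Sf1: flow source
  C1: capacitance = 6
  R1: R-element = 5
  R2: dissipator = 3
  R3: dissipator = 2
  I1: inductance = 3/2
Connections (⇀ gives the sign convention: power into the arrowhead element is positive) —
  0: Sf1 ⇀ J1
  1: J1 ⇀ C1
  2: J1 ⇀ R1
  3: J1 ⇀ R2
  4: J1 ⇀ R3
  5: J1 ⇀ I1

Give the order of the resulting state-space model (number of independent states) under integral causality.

bond 0 stroke→Sf1  (Sf1 (Sf) sets flow on bond)
bond 1 stroke→J1  (prefer integral on C1)
bond 2 stroke→R1  (common-e at J1 fixed by 1)
bond 3 stroke→R2  (J1: bond 1 brought effort, rest push out)
bond 4 stroke→R3  (J1 effort already set via bond 1)
bond 5 stroke→I1  (J1 effort already set via bond 1)

2  (C1, I1 all integral)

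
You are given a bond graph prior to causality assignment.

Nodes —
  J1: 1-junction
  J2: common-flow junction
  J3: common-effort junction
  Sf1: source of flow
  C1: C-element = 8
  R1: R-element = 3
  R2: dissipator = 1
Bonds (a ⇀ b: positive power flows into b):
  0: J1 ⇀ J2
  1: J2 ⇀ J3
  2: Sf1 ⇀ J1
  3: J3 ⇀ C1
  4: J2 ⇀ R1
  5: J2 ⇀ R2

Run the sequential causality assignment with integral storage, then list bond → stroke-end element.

#2 →Sf1  (Sf1 fixes flow; stroke at Sf1)
#0 →J1  (J1: bond 2 brought flow, rest push out)
#1 →J2  (J2: bond 0 brought flow, rest push out)
#4 →J2  (1-jn J2 has f-setter on 0)
#5 →J2  (J2 flow already set via bond 0)
#3 →J3  (closing 0-jn rule on J3)

b0 stroke→J1
b1 stroke→J2
b2 stroke→Sf1
b3 stroke→J3
b4 stroke→J2
b5 stroke→J2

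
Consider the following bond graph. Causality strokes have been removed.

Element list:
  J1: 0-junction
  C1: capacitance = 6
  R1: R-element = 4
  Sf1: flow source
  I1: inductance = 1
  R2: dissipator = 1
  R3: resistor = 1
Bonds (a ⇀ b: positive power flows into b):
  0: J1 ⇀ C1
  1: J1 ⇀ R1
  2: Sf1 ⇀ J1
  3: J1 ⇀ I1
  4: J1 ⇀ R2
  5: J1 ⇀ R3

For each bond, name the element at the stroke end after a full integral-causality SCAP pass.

β2 stroke at Sf1  (Sf1 fixes flow; stroke at Sf1)
β0 stroke at J1  (prefer integral on C1)
β1 stroke at R1  (J1 effort already set via bond 0)
β3 stroke at I1  (common-e at J1 fixed by 0)
β4 stroke at R2  (common-e at J1 fixed by 0)
β5 stroke at R3  (J1: bond 0 brought effort, rest push out)

β0 |J1
β1 |R1
β2 |Sf1
β3 |I1
β4 |R2
β5 |R3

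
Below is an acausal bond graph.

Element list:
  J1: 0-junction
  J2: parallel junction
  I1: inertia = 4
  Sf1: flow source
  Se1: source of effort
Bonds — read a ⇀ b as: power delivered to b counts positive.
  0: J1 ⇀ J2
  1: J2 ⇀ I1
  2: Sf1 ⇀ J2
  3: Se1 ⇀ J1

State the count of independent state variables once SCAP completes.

#2 →Sf1  (Sf1 fixes flow; stroke at Sf1)
#3 →J1  (source Se1 imposes e)
#0 →J2  (J1: bond 3 brought effort, rest push out)
#1 →I1  (common-e at J2 fixed by 0)

1  (I1 all integral)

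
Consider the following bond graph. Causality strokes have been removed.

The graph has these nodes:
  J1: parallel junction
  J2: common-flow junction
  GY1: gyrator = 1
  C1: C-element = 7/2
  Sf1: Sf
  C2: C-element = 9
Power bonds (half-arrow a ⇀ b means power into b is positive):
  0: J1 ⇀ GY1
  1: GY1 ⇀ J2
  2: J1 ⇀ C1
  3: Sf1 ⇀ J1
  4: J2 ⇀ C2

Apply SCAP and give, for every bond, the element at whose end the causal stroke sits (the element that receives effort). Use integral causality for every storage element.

bond 0 →GY1
bond 1 →GY1
bond 2 →J1
bond 3 →Sf1
bond 4 →J2

bond 3 stroke→Sf1  (Sf1 fixes flow; stroke at Sf1)
bond 2 stroke→J1  (C1 outputs effort q/C1)
bond 0 stroke→GY1  (common-e at J1 fixed by 2)
bond 1 stroke→GY1  (GY GY1: same side as bond 0)
bond 4 stroke→J2  (common-f at J2 fixed by 1)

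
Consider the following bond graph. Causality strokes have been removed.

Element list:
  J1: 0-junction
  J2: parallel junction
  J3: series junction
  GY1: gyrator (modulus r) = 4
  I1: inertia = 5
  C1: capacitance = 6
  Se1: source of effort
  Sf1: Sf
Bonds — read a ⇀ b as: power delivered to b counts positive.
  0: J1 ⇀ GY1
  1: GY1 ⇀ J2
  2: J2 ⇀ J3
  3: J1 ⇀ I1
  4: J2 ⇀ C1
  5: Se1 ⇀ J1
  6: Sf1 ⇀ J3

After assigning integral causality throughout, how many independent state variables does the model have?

2  (C1, I1 all integral)

bond 5 |J1  (source Se1 imposes e)
bond 6 |Sf1  (source Sf1 imposes f)
bond 0 |GY1  (J1 effort already set via bond 5)
bond 3 |I1  (J1: bond 5 brought effort, rest push out)
bond 2 |J3  (1-jn J3 has f-setter on 6)
bond 1 |GY1  (GY1 both-in/both-out from 0)
bond 4 |J2  (J2 needs exactly one e-in)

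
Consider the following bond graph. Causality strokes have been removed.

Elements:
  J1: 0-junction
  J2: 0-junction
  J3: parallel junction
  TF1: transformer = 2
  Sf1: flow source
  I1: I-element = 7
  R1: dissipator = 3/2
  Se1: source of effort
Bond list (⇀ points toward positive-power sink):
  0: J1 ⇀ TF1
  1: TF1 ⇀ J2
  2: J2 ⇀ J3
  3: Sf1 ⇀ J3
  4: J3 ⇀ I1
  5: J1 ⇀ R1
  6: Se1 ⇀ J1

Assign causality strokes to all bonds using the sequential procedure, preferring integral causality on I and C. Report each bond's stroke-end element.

#3 stroke at Sf1  (Sf1 (Sf) sets flow on bond)
#6 stroke at J1  (source Se1 imposes e)
#0 stroke at TF1  (J1 effort already set via bond 6)
#5 stroke at R1  (common-e at J1 fixed by 6)
#1 stroke at J2  (through TF1, causality passes straight; one stroke at TF1)
#2 stroke at J3  (common-e at J2 fixed by 1)
#4 stroke at I1  (0-jn J3 has e-setter on 2)

#0 →TF1
#1 →J2
#2 →J3
#3 →Sf1
#4 →I1
#5 →R1
#6 →J1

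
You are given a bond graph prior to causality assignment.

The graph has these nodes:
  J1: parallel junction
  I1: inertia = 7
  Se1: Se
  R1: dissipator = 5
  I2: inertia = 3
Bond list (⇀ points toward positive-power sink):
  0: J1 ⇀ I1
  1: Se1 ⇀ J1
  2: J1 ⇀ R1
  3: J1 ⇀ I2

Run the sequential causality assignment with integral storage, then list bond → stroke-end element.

β0 stroke at I1
β1 stroke at J1
β2 stroke at R1
β3 stroke at I2

#1 stroke at J1  (Se1 fixes effort; stroke away)
#0 stroke at I1  (J1: bond 1 brought effort, rest push out)
#2 stroke at R1  (common-e at J1 fixed by 1)
#3 stroke at I2  (J1 effort already set via bond 1)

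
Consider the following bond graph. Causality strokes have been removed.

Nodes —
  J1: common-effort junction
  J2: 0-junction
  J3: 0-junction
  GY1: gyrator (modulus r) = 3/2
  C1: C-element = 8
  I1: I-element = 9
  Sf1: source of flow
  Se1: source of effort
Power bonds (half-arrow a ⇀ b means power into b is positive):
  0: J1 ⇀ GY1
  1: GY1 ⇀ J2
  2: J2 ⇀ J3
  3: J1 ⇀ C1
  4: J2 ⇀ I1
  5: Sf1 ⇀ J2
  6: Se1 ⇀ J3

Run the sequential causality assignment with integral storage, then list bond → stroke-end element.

β5 stroke→Sf1  (source Sf1 imposes f)
β6 stroke→J3  (source Se1 imposes e)
β2 stroke→J2  (J3 effort already set via bond 6)
β1 stroke→GY1  (J2: bond 2 brought effort, rest push out)
β4 stroke→I1  (J2: bond 2 brought effort, rest push out)
β0 stroke→GY1  (through GY1, causality inverts; strokes same side of GY1)
β3 stroke→J1  (closing 0-jn rule on J1)

b0 |GY1
b1 |GY1
b2 |J2
b3 |J1
b4 |I1
b5 |Sf1
b6 |J3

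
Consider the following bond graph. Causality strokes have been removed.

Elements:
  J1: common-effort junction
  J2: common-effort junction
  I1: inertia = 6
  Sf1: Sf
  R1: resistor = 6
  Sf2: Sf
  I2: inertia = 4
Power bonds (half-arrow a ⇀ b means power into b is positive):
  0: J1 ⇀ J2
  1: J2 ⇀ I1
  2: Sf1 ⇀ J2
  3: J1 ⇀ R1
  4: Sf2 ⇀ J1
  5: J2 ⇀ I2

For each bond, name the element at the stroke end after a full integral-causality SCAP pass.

bond 0 stroke at J2
bond 1 stroke at I1
bond 2 stroke at Sf1
bond 3 stroke at J1
bond 4 stroke at Sf2
bond 5 stroke at I2

b2 stroke at Sf1  (source Sf1 imposes f)
b4 stroke at Sf2  (source Sf2 imposes f)
b1 stroke at I1  (I1: I, integral causality)
b5 stroke at I2  (prefer integral on I2)
b0 stroke at J2  (J2 needs exactly one e-in)
b3 stroke at J1  (J1: last free bond brings effort in)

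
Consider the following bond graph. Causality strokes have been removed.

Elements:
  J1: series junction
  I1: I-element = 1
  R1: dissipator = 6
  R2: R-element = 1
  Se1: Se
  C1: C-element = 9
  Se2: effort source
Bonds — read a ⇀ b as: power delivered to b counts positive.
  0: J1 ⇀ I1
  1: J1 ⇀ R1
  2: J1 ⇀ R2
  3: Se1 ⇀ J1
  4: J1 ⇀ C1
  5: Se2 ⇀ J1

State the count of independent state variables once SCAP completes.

2  (C1, I1 all integral)

β3 |J1  (Se1: effort source, stroke at far end)
β5 |J1  (source Se2 imposes e)
β0 |I1  (I1 integral (f out))
β1 |J1  (common-f at J1 fixed by 0)
β2 |J1  (J1 flow already set via bond 0)
β4 |J1  (J1 flow already set via bond 0)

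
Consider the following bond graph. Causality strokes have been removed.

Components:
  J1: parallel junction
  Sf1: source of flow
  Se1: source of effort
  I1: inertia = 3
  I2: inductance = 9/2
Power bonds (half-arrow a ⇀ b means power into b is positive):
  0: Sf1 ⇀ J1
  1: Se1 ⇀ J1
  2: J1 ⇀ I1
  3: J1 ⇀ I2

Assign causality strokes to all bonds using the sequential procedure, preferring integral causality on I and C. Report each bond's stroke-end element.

#0 stroke→Sf1
#1 stroke→J1
#2 stroke→I1
#3 stroke→I2

#0 |Sf1  (source Sf1 imposes f)
#1 |J1  (Se1 (Se) sets effort on bond)
#2 |I1  (0-jn J1 has e-setter on 1)
#3 |I2  (0-jn J1 has e-setter on 1)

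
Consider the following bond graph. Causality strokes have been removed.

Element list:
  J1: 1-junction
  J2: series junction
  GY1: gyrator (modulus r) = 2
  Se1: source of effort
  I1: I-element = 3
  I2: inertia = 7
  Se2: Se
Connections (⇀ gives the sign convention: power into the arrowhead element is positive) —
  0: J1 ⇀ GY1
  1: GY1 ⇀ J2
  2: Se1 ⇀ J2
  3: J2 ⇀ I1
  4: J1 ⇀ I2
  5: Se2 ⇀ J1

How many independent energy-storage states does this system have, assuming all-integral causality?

2  (I1, I2 all integral)

b2 →J2  (Se1 fixes effort; stroke away)
b5 →J1  (Se2: effort source, stroke at far end)
b3 →I1  (I1: I, integral causality)
b1 →J2  (1-jn J2 has f-setter on 3)
b0 →J1  (GY GY1: same side as bond 1)
b4 →I2  (J1: last free bond brings flow in)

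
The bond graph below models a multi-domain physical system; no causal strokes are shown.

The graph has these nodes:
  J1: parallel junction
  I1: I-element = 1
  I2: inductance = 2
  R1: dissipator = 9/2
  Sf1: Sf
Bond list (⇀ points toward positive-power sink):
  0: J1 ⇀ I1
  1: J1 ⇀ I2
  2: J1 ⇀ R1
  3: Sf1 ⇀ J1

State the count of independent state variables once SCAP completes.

bond 3 stroke→Sf1  (Sf1: flow source, stroke at near end)
bond 0 stroke→I1  (I1 outputs flow p/I1)
bond 1 stroke→I2  (I2 integral (f out))
bond 2 stroke→J1  (J1: last free bond brings effort in)

2  (I1, I2 all integral)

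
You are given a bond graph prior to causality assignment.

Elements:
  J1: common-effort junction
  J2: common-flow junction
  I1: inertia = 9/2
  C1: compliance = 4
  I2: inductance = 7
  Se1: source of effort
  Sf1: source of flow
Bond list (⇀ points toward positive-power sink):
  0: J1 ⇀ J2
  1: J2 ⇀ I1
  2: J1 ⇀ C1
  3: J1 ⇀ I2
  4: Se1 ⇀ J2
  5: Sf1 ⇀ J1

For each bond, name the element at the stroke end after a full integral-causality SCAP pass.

b4 stroke at J2  (source Se1 imposes e)
b5 stroke at Sf1  (Sf1: flow source, stroke at near end)
b1 stroke at I1  (I1 outputs flow p/I1)
b0 stroke at J2  (common-f at J2 fixed by 1)
b2 stroke at J1  (C1: C, integral causality)
b3 stroke at I2  (J1: bond 2 brought effort, rest push out)

β0 →J2
β1 →I1
β2 →J1
β3 →I2
β4 →J2
β5 →Sf1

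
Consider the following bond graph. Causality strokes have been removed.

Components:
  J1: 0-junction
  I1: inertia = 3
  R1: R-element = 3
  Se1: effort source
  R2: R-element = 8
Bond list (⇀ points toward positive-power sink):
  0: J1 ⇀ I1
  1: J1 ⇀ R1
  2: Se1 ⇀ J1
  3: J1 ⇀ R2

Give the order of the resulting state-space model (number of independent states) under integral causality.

1  (I1 all integral)

β2 →J1  (source Se1 imposes e)
β0 →I1  (J1: bond 2 brought effort, rest push out)
β1 →R1  (0-jn J1 has e-setter on 2)
β3 →R2  (J1 effort already set via bond 2)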